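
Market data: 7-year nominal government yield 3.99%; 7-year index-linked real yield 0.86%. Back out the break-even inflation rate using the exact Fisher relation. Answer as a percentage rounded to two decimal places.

3.10%

(1 + π) = (1 + i)/(1 + r) = 1.03990 / 1.00860 = 1.031033
Break-even inflation = 1.031033 − 1 → 3.10%.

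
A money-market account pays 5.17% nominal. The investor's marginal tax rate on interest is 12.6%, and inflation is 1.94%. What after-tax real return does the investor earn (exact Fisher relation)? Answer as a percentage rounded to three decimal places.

2.530%

After-tax nominal return = 5.17% × (1 − 0.126) = 4.51858%.
1 + r = 1.0451858 / 1.01940 = 1.0252951
After-tax real rate = 1.0252951 − 1 → 2.530%.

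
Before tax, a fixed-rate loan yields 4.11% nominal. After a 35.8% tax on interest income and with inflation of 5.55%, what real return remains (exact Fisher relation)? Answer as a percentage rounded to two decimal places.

After-tax nominal return = 4.11% × (1 − 0.358) = 2.63862%.
1 + r = 1.0263862 / 1.05550 = 0.972417
After-tax real rate = 0.972417 − 1 → -2.76%.

-2.76%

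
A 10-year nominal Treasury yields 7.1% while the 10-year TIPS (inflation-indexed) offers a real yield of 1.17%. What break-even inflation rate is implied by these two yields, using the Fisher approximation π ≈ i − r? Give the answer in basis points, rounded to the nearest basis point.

π ≈ i − r = 7.1% − 1.17% → 593 basis points.

593 basis points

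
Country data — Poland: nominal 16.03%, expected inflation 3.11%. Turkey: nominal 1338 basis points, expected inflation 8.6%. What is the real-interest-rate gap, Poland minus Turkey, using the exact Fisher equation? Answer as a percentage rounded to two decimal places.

Poland: (1 + 0.1603)/(1 + 0.0311) − 1 = 12.5303%
Turkey: (1 + 0.1338)/(1 + 0.0860) − 1 = 4.4015%
Differential = 12.5303% − 4.4015% = 8.1288% → 8.13%.

8.13%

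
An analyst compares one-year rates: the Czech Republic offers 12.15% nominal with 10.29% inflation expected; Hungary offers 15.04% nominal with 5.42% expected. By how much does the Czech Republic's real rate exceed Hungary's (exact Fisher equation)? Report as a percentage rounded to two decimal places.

-7.44%

The Czech Republic: (1 + 0.1215)/(1 + 0.1029) − 1 = 1.6865%
Hungary: (1 + 0.1504)/(1 + 0.0542) − 1 = 9.1254%
Differential = 1.6865% − 9.1254% = -7.4389% → -7.44%.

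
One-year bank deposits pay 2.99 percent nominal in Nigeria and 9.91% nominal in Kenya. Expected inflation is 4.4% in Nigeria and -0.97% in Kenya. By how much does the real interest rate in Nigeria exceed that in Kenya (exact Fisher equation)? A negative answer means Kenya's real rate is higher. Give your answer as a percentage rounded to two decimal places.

Nigeria: (1 + 0.0299)/(1 + 0.0440) − 1 = -1.3506%
Kenya: (1 + 0.0991)/(1 − 0.0097) − 1 = 10.9866%
Differential = -1.3506% − 10.9866% = -12.3371% → -12.34%.

-12.34%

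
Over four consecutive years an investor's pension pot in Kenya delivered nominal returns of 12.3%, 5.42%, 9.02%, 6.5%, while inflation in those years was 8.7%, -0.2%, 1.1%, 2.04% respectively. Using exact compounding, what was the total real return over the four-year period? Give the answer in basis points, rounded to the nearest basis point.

Compound the nominal returns: 1.1230 × 1.0542 × 1.0902 × 1.0650 = 1.374544.
Compound inflation: 1.0870 × 0.9980 × 1.0110 × 1.0204 = 1.119133.
Deflate: 1.374544 / 1.119133 = 1.228222.
Total real return = 1.228222 − 1 → 2282 basis points.

2282 basis points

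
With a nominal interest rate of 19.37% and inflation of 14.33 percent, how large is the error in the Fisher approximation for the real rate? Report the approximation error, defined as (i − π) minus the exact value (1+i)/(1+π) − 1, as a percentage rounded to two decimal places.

0.63%

Approximate: r ≈ 19.370% − 14.330% = 5.0400%
Exact: (1 + 0.1937)/(1 + 0.1433) − 1 = 4.4083%
Error = 5.0400% − 4.4083% = 0.6317% → 0.63%.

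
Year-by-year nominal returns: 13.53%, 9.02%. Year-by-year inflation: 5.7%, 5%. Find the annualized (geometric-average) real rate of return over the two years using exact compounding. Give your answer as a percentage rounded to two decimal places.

5.60%

Compound the nominal returns: 1.1353 × 1.0902 = 1.23770406.
Compound inflation: 1.0570 × 1.0500 = 1.10985000.
Deflate: 1.23770406 / 1.10985000 = 1.11519941.
Annualized real rate = 1.11519941^(1/2) − 1 = 5.6030% → 5.60%.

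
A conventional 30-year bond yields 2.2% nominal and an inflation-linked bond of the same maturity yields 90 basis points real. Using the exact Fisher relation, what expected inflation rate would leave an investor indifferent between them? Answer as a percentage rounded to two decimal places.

1.29%

(1 + π) = (1 + i)/(1 + r) = 1.02200 / 1.00900 = 1.012884
Break-even inflation = 1.012884 − 1 → 1.29%.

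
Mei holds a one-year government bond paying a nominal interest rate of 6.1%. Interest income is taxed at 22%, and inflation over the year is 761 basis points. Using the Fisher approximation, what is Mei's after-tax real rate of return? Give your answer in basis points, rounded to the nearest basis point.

After-tax nominal return = 6.1% × (1 − 0.22) = 4.7580%.
r ≈ 4.7580% − 7.61% → -285 basis points.

-285 basis points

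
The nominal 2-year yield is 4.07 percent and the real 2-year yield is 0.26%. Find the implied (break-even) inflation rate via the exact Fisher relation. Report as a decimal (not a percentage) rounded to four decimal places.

0.0380

(1 + π) = (1 + i)/(1 + r) = 1.04070 / 1.00260 = 1.038001
Break-even inflation = 1.038001 − 1 → 0.0380.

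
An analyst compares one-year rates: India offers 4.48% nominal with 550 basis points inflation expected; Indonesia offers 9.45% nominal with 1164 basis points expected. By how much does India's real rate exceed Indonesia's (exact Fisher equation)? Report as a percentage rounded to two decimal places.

0.99%

India: (1 + 0.0448)/(1 + 0.0550) − 1 = -0.9668%
Indonesia: (1 + 0.0945)/(1 + 0.1164) − 1 = -1.9617%
Differential = -0.9668% − (-1.9617%) = 0.9948% → 0.99%.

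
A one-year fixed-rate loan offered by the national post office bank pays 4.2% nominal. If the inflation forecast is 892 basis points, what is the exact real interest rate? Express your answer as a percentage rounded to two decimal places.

-4.33%

By the Fisher equation, 1 + r = (1 + i)/(1 + π).
1 + r = 1.04200 / 1.08920 = 0.956665
r = 0.956665 − 1 = -4.3335%, i.e. -4.33%.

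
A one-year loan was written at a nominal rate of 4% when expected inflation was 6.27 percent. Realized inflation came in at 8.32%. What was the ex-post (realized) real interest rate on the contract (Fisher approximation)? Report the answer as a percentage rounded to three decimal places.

-4.320%

Ex-post: 4% − 8.32% = -4.320%
So the realized real rate is -4.320%.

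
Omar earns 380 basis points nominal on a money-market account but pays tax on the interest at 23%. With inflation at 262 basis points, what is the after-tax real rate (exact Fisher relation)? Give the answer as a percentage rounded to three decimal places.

0.298%

After-tax nominal return = 3.8% × (1 − 0.23) = 2.9260%.
1 + r = 1.02926 / 1.02620 = 1.002982
After-tax real rate = 1.002982 − 1 → 0.298%.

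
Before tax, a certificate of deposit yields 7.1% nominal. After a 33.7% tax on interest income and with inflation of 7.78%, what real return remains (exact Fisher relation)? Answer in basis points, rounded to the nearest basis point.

After-tax nominal return = 7.1% × (1 − 0.337) = 4.7073%.
1 + r = 1.047073 / 1.07780 = 0.971491
After-tax real rate = 0.971491 − 1 → -285 basis points.

-285 basis points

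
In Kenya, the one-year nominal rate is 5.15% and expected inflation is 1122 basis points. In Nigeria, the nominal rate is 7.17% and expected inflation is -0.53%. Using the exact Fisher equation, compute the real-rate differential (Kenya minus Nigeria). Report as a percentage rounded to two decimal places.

Kenya: (1 + 0.0515)/(1 + 0.1122) − 1 = -5.4577%
Nigeria: (1 + 0.0717)/(1 − 0.0053) − 1 = 7.7410%
Differential = -5.4577% − 7.7410% = -13.1987% → -13.20%.

-13.20%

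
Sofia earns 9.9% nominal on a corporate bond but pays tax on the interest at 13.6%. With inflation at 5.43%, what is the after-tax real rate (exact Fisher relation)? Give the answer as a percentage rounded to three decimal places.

2.963%

After-tax nominal return = 9.9% × (1 − 0.136) = 8.5536%.
1 + r = 1.085536 / 1.05430 = 1.029627
After-tax real rate = 1.029627 − 1 → 2.963%.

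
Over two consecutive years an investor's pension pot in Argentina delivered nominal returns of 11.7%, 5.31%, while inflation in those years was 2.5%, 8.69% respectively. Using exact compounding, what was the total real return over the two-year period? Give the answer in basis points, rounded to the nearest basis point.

559 basis points

Compound the nominal returns: 1.1170 × 1.0531 = 1.176313.
Compound inflation: 1.0250 × 1.0869 = 1.114073.
Deflate: 1.176313 / 1.114073 = 1.055867.
Total real return = 1.055867 − 1 → 559 basis points.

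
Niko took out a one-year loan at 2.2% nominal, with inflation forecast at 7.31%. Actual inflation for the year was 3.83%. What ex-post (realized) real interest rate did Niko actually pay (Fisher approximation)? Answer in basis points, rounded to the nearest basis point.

Ex-post: 2.2% − 3.83% = -1.630%
So the realized real rate is -163 basis points.

-163 basis points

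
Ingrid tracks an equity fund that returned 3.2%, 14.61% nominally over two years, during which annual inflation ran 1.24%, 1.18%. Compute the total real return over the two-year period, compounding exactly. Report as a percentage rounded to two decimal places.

Nominal growth factor = 1.0320 × 1.1461 = 1.182775
Price-level growth factor = 1.0124 × 1.0118 = 1.024346
Real growth factor = 1.182775 / 1.024346 = 1.154663
Total real return = 1.154663 − 1 → 15.47%.

15.47%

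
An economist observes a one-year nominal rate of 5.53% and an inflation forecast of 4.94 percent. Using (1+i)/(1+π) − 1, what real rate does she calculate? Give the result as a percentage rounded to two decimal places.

0.56%

1 + r = 1.05530 / 1.04940 = 1.005622
r = 1.005622 − 1 = 0.5622%, i.e. 0.56%.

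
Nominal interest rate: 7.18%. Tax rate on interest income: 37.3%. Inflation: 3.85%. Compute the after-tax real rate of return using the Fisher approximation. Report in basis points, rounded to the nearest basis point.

65 basis points

After-tax nominal return = 7.18% × (1 − 0.373) = 4.50186%.
r ≈ 4.50186% − 3.85% → 65 basis points.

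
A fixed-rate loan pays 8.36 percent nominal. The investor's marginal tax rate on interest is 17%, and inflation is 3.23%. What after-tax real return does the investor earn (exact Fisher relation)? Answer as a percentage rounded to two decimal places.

After-tax nominal return = 8.36% × (1 − 0.17) = 6.9388%.
1 + r = 1.069388 / 1.03230 = 1.035928
After-tax real rate = 1.035928 − 1 → 3.59%.

3.59%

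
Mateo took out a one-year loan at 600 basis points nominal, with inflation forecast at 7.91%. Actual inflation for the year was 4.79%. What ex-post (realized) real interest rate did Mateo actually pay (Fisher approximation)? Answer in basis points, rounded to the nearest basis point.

Ex-post: 6% − 4.79% = 1.210%
So the realized real rate is 121 basis points.

121 basis points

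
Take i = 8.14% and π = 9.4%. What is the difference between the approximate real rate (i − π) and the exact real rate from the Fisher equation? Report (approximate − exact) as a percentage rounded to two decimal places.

-0.11%

Approximate: r ≈ 8.140% − 9.400% = -1.2600%
Exact: (1 + 0.0814)/(1 + 0.0940) − 1 = -1.1517%
Error = -1.2600% − (-1.1517%) = -0.1083% → -0.11%.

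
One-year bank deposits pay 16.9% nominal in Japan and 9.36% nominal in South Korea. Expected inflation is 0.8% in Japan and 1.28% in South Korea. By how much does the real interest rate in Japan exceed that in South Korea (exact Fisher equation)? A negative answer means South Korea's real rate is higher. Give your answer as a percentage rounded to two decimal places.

Japan: (1 + 0.1690)/(1 + 0.0080) − 1 = 15.9722%
South Korea: (1 + 0.0936)/(1 + 0.0128) − 1 = 7.9779%
Differential = 15.9722% − 7.9779% = 7.9943% → 7.99%.

7.99%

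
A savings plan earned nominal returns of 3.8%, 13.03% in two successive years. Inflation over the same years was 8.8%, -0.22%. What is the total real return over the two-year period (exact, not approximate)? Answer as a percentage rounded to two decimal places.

Compound the nominal returns: 1.0380 × 1.1303 = 1.173251.
Compound inflation: 1.0880 × 0.9978 = 1.085606.
Deflate: 1.173251 / 1.085606 = 1.080734.
Total real return = 1.080734 − 1 → 8.07%.

8.07%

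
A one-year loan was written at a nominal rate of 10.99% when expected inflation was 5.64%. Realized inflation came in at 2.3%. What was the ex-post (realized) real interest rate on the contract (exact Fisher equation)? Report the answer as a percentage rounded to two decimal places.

8.49%

Ex-post: (1 + 0.1099)/(1 + 0.0230) − 1 = 8.4946%
So the realized real rate is 8.49%.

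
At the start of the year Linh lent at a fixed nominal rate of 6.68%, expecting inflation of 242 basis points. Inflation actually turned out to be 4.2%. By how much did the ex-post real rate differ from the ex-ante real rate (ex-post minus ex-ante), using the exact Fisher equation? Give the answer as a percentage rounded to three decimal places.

Ex-ante: (1 + 0.0668)/(1 + 0.0242) − 1 = 4.1593%
Ex-post: (1 + 0.0668)/(1 + 0.0420) − 1 = 2.3800%
Difference (ex-post − ex-ante) = -1.7793% → -1.779%.

-1.779%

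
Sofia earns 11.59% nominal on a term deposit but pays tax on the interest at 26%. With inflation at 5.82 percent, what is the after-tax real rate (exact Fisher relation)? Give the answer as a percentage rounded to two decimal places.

After-tax nominal return = 11.59% × (1 − 0.26) = 8.5766%.
1 + r = 1.085766 / 1.05820 = 1.0260499
After-tax real rate = 1.0260499 − 1 → 2.60%.

2.60%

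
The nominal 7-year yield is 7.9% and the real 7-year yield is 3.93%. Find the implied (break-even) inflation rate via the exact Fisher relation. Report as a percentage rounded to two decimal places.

3.82%

(1 + π) = (1 + i)/(1 + r) = 1.07900 / 1.03930 = 1.038199
Break-even inflation = 1.038199 − 1 → 3.82%.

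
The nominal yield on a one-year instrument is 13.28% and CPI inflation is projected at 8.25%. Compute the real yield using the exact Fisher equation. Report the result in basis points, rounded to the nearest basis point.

465 basis points

By the Fisher relation, 1 + r = (1 + i)/(1 + π).
1 + r = 1.13280 / 1.08250 = 1.046467
r = 1.046467 − 1 = 4.6467%, i.e. 465 basis points.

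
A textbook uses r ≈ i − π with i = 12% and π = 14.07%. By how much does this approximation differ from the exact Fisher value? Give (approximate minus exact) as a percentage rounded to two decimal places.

Approximate: r ≈ 12.000% − 14.070% = -2.0700%
Exact: (1 + 0.1200)/(1 + 0.1407) − 1 = -1.8147%
Error = -2.0700% − (-1.8147%) = -0.2553% → -0.26%.

-0.26%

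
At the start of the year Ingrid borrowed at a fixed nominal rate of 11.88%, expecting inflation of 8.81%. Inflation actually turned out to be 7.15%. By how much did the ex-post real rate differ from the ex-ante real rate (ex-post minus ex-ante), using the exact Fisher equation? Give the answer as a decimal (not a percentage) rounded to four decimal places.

0.0159

Ex-ante: (1 + 0.1188)/(1 + 0.0881) − 1 = 2.8214%
Ex-post: (1 + 0.1188)/(1 + 0.0715) − 1 = 4.4144%
Difference (ex-post − ex-ante) = 1.5929% → 0.0159.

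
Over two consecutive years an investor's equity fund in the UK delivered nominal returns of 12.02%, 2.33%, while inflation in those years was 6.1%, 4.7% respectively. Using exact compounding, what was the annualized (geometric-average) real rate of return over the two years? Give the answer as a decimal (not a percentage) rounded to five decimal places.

Compound the nominal returns: 1.1202 × 1.0233 = 1.14630066.
Compound inflation: 1.0610 × 1.0470 = 1.11086700.
Deflate: 1.14630066 / 1.11086700 = 1.03189730.
Annualized real rate = 1.03189730^(1/2) − 1 = 1.5823% → 0.01582.

0.01582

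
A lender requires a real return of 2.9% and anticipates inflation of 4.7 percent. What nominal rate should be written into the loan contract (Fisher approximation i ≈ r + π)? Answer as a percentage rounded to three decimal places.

7.600%

i ≈ r + π = 2.9% + 4.7% = 7.600%.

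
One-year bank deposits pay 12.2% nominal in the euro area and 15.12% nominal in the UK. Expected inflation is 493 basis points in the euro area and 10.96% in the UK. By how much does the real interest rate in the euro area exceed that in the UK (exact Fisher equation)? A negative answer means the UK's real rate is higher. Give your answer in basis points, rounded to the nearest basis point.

The euro area: (1 + 0.1220)/(1 + 0.0493) − 1 = 6.9284%
The UK: (1 + 0.1512)/(1 + 0.1096) − 1 = 3.7491%
Differential = 6.9284% − 3.7491% = 3.1793% → 318 basis points.

318 basis points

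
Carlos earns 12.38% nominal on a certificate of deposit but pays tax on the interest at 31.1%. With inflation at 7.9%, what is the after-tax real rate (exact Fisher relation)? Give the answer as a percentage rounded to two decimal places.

After-tax nominal return = 12.38% × (1 − 0.311) = 8.52982%.
1 + r = 1.0852982 / 1.07900 = 1.005837
After-tax real rate = 1.005837 − 1 → 0.58%.

0.58%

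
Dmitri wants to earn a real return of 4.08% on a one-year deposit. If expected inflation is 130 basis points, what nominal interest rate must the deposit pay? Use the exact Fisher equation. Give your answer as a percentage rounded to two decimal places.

5.43%

(1 + i) = (1 + r)(1 + π) = 1.04080 × 1.01300 = 1.0543304
i = 1.0543304 − 1, so the required nominal rate is 5.43%.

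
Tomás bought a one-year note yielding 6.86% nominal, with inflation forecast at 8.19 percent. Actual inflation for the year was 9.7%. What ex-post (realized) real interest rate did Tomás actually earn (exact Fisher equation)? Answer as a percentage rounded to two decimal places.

Ex-post: (1 + 0.0686)/(1 + 0.0970) − 1 = -2.5889%
So the realized real rate is -2.59%.

-2.59%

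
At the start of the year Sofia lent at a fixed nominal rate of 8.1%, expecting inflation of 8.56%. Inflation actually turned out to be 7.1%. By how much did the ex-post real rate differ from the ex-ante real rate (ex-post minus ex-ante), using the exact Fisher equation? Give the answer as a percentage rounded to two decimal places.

1.36%

Ex-ante: (1 + 0.0810)/(1 + 0.0856) − 1 = -0.4237%
Ex-post: (1 + 0.0810)/(1 + 0.0710) − 1 = 0.9337%
Difference (ex-post − ex-ante) = 1.3574% → 1.36%.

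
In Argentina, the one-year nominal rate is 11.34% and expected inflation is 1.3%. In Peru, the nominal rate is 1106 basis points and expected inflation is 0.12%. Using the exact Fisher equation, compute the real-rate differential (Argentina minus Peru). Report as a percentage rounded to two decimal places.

Argentina: (1 + 0.1134)/(1 + 0.0130) − 1 = 9.9112%
Peru: (1 + 0.1106)/(1 + 0.0012) − 1 = 10.9269%
Differential = 9.9112% − 10.9269% = -1.0157% → -1.02%.

-1.02%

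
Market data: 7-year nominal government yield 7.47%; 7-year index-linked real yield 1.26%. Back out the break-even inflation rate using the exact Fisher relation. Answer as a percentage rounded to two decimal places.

(1 + π) = (1 + i)/(1 + r) = 1.07470 / 1.01260 = 1.061327
Break-even inflation = 1.061327 − 1 → 6.13%.

6.13%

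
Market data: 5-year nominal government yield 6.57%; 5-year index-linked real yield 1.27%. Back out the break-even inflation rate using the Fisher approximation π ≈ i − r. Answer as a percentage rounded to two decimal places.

5.30%

π ≈ i − r = 6.57% − 1.27% → 5.30%.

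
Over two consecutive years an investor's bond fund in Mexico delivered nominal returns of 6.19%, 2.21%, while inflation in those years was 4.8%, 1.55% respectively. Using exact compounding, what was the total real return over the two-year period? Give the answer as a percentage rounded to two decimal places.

1.98%

Nominal growth factor = 1.0619 × 1.0221 = 1.085368
Price-level growth factor = 1.0480 × 1.0155 = 1.064244
Real growth factor = 1.085368 / 1.064244 = 1.019849
Total real return = 1.019849 − 1 → 1.98%.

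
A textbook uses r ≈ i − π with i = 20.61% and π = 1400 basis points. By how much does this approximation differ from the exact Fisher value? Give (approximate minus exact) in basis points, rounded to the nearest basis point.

Approximate: r ≈ 20.610% − 14.000% = 6.6100%
Exact: (1 + 0.2061)/(1 + 0.1400) − 1 = 5.7982%
Error = 6.6100% − 5.7982% = 0.8118% → 81 basis points.

81 basis points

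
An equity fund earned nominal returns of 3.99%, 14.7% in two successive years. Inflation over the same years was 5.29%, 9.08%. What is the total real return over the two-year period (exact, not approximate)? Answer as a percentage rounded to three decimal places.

Nominal growth factor = 1.0399 × 1.1470 = 1.192765
Price-level growth factor = 1.0529 × 1.0908 = 1.148503
Real growth factor = 1.192765 / 1.148503 = 1.038539
Total real return = 1.038539 − 1 → 3.854%.

3.854%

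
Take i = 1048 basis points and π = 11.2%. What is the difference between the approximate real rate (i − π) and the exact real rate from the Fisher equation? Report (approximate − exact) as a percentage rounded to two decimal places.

Approximate: r ≈ 10.480% − 11.200% = -0.7200%
Exact: (1 + 0.1048)/(1 + 0.1120) − 1 = -0.6475%
Error = -0.7200% − (-0.6475%) = -0.0725% → -0.07%.

-0.07%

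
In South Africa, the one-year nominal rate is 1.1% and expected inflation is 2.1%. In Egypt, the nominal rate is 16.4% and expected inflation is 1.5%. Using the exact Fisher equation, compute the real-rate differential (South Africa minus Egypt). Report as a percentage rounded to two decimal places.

South Africa: (1 + 0.0110)/(1 + 0.0210) − 1 = -0.9794%
Egypt: (1 + 0.1640)/(1 + 0.0150) − 1 = 14.6798%
Differential = -0.9794% − 14.6798% = -15.6592% → -15.66%.

-15.66%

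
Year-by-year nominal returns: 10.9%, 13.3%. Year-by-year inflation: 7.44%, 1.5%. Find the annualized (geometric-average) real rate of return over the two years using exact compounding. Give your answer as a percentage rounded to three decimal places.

Compound the nominal returns: 1.1090 × 1.1330 = 1.25649700.
Compound inflation: 1.0744 × 1.0150 = 1.09051600.
Deflate: 1.25649700 / 1.09051600 = 1.15220409.
Annualized real rate = 1.15220409^(1/2) − 1 = 7.3408% → 7.341%.

7.341%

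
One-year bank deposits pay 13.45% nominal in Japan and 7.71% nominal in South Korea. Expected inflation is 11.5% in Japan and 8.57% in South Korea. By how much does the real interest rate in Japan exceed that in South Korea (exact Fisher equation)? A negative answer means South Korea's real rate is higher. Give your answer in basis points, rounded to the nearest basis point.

Japan: (1 + 0.1345)/(1 + 0.1150) − 1 = 1.7489%
South Korea: (1 + 0.0771)/(1 + 0.0857) − 1 = -0.7921%
Differential = 1.7489% − (-0.7921%) = 2.5410% → 254 basis points.

254 basis points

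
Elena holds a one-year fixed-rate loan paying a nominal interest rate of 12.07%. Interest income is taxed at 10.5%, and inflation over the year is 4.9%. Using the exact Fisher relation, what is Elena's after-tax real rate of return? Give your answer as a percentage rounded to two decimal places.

5.63%

After-tax nominal return = 12.07% × (1 − 0.105) = 10.80265%.
1 + r = 1.1080265 / 1.04900 = 1.056269
After-tax real rate = 1.056269 − 1 → 5.63%.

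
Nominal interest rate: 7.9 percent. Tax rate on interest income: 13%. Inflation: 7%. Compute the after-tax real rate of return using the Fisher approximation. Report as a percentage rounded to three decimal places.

-0.127%

After-tax nominal return = 7.9% × (1 − 0.13) = 6.8730%.
r ≈ 6.8730% − 7% → -0.127%.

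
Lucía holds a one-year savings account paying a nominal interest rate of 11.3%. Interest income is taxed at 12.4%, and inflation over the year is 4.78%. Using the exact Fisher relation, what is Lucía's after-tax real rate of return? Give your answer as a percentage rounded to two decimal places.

After-tax nominal return = 11.3% × (1 − 0.124) = 9.8988%.
1 + r = 1.098988 / 1.04780 = 1.048853
After-tax real rate = 1.048853 − 1 → 4.89%.

4.89%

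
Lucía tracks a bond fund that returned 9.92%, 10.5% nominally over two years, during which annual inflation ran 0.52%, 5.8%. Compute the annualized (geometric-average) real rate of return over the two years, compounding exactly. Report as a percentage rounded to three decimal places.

6.869%

Compound the nominal returns: 1.0992 × 1.1050 = 1.21461600.
Compound inflation: 1.0052 × 1.0580 = 1.06350160.
Deflate: 1.21461600 / 1.06350160 = 1.14209137.
Annualized real rate = 1.14209137^(1/2) − 1 = 6.8687% → 6.869%.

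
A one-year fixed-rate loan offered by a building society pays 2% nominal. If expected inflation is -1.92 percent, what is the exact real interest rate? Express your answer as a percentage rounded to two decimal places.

1 + r = 1.02000 / 0.98080 = 1.039967
r = 1.039967 − 1 = 3.9967%, i.e. 4.00%.

4.00%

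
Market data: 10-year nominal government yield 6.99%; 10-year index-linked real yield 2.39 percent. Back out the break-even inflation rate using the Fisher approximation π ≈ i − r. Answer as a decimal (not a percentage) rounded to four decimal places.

π ≈ i − r = 6.99% − 2.39% → 0.0460.

0.0460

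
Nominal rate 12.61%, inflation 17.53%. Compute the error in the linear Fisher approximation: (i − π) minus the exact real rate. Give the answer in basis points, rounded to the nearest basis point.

Approximate: r ≈ 12.610% − 17.530% = -4.9200%
Exact: (1 + 0.1261)/(1 + 0.1753) − 1 = -4.1862%
Error = -4.9200% − (-4.1862%) = -0.7338% → -73 basis points.

-73 basis points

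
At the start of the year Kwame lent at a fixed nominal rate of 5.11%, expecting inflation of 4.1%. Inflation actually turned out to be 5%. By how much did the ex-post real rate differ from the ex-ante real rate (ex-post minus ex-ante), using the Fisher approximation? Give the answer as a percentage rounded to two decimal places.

Ex-ante: 5.11% − 4.1% = 1.010%
Ex-post: 5.11% − 5% = 0.110%
Difference (ex-post − ex-ante) = -0.9000% → -0.90%.

-0.90%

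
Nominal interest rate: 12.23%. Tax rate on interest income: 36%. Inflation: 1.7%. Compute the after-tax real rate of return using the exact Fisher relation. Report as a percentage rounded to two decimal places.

6.02%

After-tax nominal return = 12.23% × (1 − 0.36) = 7.8272%.
1 + r = 1.078272 / 1.01700 = 1.060248
After-tax real rate = 1.060248 − 1 → 6.02%.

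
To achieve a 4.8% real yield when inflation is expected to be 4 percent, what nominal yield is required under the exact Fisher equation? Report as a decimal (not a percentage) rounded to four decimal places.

0.0899

(1 + i) = (1 + r)(1 + π) = 1.04800 × 1.04000 = 1.08992
i = 1.08992 − 1, so the required nominal rate is 0.0899.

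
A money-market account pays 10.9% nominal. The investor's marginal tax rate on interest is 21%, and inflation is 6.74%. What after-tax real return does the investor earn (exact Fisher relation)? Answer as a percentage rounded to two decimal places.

1.75%

After-tax nominal return = 10.9% × (1 − 0.21) = 8.6110%.
1 + r = 1.08611 / 1.06740 = 1.017529
After-tax real rate = 1.017529 − 1 → 1.75%.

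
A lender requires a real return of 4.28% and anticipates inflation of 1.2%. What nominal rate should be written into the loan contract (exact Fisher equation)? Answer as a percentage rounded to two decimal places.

5.53%

(1 + i) = (1 + r)(1 + π) = 1.04280 × 1.01200 = 1.0553136
i = 1.0553136 − 1, so the required nominal rate is 5.53%.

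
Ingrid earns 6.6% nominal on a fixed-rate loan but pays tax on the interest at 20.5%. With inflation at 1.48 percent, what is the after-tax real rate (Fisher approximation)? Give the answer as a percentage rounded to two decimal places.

After-tax nominal return = 6.6% × (1 − 0.205) = 5.2470%.
r ≈ 5.2470% − 1.48% → 3.77%.

3.77%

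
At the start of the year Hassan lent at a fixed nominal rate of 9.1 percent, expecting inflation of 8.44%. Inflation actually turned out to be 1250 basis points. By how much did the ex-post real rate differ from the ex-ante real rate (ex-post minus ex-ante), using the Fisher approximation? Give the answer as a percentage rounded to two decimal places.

-4.06%

Ex-ante: 9.1% − 8.44% = 0.660%
Ex-post: 9.1% − 12.5% = -3.400%
Difference (ex-post − ex-ante) = -4.0600% → -4.06%.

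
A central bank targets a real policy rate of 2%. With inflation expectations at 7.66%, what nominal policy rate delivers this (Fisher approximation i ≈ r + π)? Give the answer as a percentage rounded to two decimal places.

i ≈ r + π = 2% + 7.66% = 9.66%.

9.66%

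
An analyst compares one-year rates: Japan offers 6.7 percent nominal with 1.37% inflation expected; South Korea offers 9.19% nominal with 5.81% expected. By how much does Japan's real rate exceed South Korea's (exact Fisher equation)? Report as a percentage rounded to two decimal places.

2.06%

Japan: (1 + 0.0670)/(1 + 0.0137) − 1 = 5.2580%
South Korea: (1 + 0.0919)/(1 + 0.0581) − 1 = 3.1944%
Differential = 5.2580% − 3.1944% = 2.0636% → 2.06%.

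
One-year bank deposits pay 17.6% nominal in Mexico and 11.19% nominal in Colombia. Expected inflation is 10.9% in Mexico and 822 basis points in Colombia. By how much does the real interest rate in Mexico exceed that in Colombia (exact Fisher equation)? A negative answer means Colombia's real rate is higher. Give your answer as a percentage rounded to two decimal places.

3.30%

Mexico: (1 + 0.1760)/(1 + 0.1090) − 1 = 6.0415%
Colombia: (1 + 0.1119)/(1 + 0.0822) − 1 = 2.7444%
Differential = 6.0415% − 2.7444% = 3.2971% → 3.30%.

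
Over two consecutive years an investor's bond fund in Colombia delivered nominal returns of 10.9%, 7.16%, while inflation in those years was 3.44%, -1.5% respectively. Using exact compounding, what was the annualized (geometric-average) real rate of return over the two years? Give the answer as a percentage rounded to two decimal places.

Nominal growth factor = 1.1090 × 1.0716 = 1.18840440
Price-level growth factor = 1.0344 × 0.9850 = 1.01888400
Real growth factor = 1.18840440 / 1.01888400 = 1.16637851
Annualized real rate = 1.16637851^(1/2) − 1 = 7.9990% → 8.00%.

8.00%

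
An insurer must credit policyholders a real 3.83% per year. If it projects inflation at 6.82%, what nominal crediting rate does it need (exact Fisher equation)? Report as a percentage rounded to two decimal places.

(1 + i) = (1 + r)(1 + π) = 1.03830 × 1.06820 = 1.10911206
i = 1.10911206 − 1, so the required nominal rate is 10.91%.

10.91%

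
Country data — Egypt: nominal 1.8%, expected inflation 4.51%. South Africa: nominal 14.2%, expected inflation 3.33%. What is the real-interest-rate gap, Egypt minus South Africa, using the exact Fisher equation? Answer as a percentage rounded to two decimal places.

Egypt: (1 + 0.0180)/(1 + 0.0451) − 1 = -2.5931%
South Africa: (1 + 0.1420)/(1 + 0.0333) − 1 = 10.5197%
Differential = -2.5931% − 10.5197% = -13.1127% → -13.11%.

-13.11%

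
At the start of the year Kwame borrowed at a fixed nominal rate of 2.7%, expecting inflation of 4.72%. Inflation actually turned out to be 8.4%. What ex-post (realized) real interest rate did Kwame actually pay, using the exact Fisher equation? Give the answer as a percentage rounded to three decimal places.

-5.258%

Ex-post: (1 + 0.0270)/(1 + 0.0840) − 1 = -5.2583%
So the realized real rate is -5.258%.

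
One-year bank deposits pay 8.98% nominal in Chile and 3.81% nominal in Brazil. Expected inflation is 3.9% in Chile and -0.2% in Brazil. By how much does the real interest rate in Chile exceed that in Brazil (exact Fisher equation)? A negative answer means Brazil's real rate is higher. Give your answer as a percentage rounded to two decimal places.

Chile: (1 + 0.0898)/(1 + 0.0390) − 1 = 4.8893%
Brazil: (1 + 0.0381)/(1 − 0.0020) − 1 = 4.0180%
Differential = 4.8893% − 4.0180% = 0.8713% → 0.87%.

0.87%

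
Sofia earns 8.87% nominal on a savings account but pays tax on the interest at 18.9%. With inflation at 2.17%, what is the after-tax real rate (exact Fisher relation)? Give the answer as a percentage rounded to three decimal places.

4.917%

After-tax nominal return = 8.87% × (1 − 0.189) = 7.19357%.
1 + r = 1.0719357 / 1.02170 = 1.049169
After-tax real rate = 1.049169 − 1 → 4.917%.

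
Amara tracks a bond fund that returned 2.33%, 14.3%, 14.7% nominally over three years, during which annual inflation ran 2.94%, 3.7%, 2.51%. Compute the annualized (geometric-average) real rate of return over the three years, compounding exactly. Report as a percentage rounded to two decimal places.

Compound the nominal returns: 1.0233 × 1.1430 × 1.1470 = 1.34156779.
Compound inflation: 1.0294 × 1.0370 × 1.0251 = 1.09428174.
Deflate: 1.34156779 / 1.09428174 = 1.22598023.
Annualized real rate = 1.22598023^(1/3) − 1 = 7.0273% → 7.03%.

7.03%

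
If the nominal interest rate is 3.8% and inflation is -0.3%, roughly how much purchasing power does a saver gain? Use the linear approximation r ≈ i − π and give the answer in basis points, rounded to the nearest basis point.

r ≈ i − π = 3.8% − (-0.3%) = 410 basis points.

410 basis points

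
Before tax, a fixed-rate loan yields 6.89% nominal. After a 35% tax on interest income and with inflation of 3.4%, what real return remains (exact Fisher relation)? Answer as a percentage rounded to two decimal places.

After-tax nominal return = 6.89% × (1 − 0.35) = 4.4785%.
1 + r = 1.044785 / 1.03400 = 1.010430
After-tax real rate = 1.010430 − 1 → 1.04%.

1.04%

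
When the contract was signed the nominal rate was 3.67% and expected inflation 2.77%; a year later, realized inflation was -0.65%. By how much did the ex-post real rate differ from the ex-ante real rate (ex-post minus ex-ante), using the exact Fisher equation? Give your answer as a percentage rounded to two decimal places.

3.47%

Ex-ante: (1 + 0.0367)/(1 + 0.0277) − 1 = 0.8757%
Ex-post: (1 + 0.0367)/(1 − 0.0065) − 1 = 4.3483%
Difference (ex-post − ex-ante) = 3.4725% → 3.47%.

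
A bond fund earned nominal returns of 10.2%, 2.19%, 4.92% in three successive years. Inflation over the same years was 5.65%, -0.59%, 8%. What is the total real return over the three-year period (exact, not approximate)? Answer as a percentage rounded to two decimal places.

4.17%

Nominal growth factor = 1.1020 × 1.0219 × 1.0492 = 1.181540
Price-level growth factor = 1.0565 × 0.9941 × 1.0800 = 1.134288
Real growth factor = 1.181540 / 1.134288 = 1.041657
Total real return = 1.041657 − 1 → 4.17%.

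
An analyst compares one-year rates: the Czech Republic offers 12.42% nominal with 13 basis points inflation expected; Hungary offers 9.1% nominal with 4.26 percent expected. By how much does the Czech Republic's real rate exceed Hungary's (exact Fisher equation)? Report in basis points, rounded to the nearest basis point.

The Czech Republic: (1 + 0.1242)/(1 + 0.0013) − 1 = 12.2740%
Hungary: (1 + 0.0910)/(1 + 0.0426) − 1 = 4.6422%
Differential = 12.2740% − 4.6422% = 7.6318% → 763 basis points.

763 basis points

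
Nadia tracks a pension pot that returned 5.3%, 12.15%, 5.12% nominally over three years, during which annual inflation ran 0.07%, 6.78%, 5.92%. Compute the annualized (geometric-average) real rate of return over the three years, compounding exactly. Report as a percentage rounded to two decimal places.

Compound the nominal returns: 1.0530 × 1.1215 × 1.0512 = 1.24140360.
Compound inflation: 1.0007 × 1.0678 × 1.0592 = 1.13180547.
Deflate: 1.24140360 / 1.13180547 = 1.09683478.
Annualized real rate = 1.09683478^(1/3) − 1 = 3.1289% → 3.13%.

3.13%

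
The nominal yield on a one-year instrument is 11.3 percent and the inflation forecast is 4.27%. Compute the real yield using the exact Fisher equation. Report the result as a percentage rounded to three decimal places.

6.742%

1 + r = 1.11300 / 1.04270 = 1.067421
r = 1.067421 − 1 = 6.7421%, i.e. 6.742%.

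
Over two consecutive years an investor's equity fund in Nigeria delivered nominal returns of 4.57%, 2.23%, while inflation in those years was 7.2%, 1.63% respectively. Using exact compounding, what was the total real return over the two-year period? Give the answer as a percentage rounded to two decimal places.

Nominal growth factor = 1.0457 × 1.0223 = 1.069019
Price-level growth factor = 1.0720 × 1.0163 = 1.089474
Real growth factor = 1.069019 / 1.089474 = 0.981225
Total real return = 0.981225 − 1 → -1.88%.

-1.88%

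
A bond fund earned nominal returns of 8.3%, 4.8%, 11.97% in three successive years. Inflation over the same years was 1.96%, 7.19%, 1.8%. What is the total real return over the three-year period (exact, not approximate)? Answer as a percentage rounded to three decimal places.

14.225%

Compound the nominal returns: 1.0830 × 1.0480 × 1.1197 = 1.270842.
Compound inflation: 1.0196 × 1.0719 × 1.0180 = 1.112582.
Deflate: 1.270842 / 1.112582 = 1.142246.
Total real return = 1.142246 − 1 → 14.225%.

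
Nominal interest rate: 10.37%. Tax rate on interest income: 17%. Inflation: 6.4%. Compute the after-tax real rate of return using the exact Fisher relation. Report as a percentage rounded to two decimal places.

2.07%

After-tax nominal return = 10.37% × (1 − 0.17) = 8.6071%.
1 + r = 1.086071 / 1.06400 = 1.020743
After-tax real rate = 1.020743 − 1 → 2.07%.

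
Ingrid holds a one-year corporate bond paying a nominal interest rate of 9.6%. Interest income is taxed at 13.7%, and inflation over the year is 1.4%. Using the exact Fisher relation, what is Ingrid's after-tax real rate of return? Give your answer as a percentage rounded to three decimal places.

6.790%

After-tax nominal return = 9.6% × (1 − 0.137) = 8.2848%.
1 + r = 1.082848 / 1.01400 = 1.067897
After-tax real rate = 1.067897 − 1 → 6.790%.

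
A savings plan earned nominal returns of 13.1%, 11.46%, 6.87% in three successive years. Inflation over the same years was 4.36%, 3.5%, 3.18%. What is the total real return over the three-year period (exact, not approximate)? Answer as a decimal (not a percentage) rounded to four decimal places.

Compound the nominal returns: 1.1310 × 1.1146 × 1.0687 = 1.347217.
Compound inflation: 1.0436 × 1.0350 × 1.0318 = 1.114474.
Deflate: 1.347217 / 1.114474 = 1.208836.
Total real return = 1.208836 − 1 → 0.2088.

0.2088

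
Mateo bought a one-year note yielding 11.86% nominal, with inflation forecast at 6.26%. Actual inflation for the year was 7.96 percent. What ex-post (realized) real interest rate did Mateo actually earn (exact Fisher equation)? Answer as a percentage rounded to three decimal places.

3.612%

Ex-post: (1 + 0.1186)/(1 + 0.0796) − 1 = 3.6124%
So the realized real rate is 3.612%.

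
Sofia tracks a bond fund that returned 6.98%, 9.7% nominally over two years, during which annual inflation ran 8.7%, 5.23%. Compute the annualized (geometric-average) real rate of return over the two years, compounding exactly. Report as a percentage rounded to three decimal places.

1.291%

Compound the nominal returns: 1.0698 × 1.0970 = 1.17357060.
Compound inflation: 1.0870 × 1.0523 = 1.14385010.
Deflate: 1.17357060 / 1.14385010 = 1.02598286.
Annualized real rate = 1.02598286^(1/2) − 1 = 1.2908% → 1.291%.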